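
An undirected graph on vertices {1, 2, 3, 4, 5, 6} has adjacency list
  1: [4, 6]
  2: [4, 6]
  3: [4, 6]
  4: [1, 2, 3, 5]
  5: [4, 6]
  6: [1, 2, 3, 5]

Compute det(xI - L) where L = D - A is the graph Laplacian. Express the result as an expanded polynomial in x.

Reading degrees in the order [1, 2, 3, 4, 5, 6] gives [2, 2, 2, 4, 2, 4]; set D = diag(2, 2, 2, 4, 2, 4) and form L = D - A. L has integer entries, so p(x) = det(xI - L) has integer coefficients. Expanding the determinant yields x^6 - 16x^5 + 96x^4 - 272x^3 + 368x^2 - 192x. Since p(0) = det(-L) = 0, x divides p(x). There is one zero in the spectrum, matching the 1 component. The eigenvalues sum to 16, which equals trace(L) = 2|E|.

x^6 - 16x^5 + 96x^4 - 272x^3 + 368x^2 - 192x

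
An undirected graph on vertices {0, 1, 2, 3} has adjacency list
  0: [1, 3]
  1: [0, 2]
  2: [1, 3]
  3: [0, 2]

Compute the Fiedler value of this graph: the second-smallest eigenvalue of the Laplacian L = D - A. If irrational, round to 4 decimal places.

2

Reading degrees in the order [0, 1, 2, 3] gives [2, 2, 2, 2]; set D = diag(2, 2, 2, 2) and form L = D - A. The sorted Laplacian eigenvalues are [0, 2, 2, 4]; the algebraic connectivity is the second entry, 2. By the matrix-tree theorem the graph has (1/4) * product of the nonzero eigenvalues = 4 spanning trees.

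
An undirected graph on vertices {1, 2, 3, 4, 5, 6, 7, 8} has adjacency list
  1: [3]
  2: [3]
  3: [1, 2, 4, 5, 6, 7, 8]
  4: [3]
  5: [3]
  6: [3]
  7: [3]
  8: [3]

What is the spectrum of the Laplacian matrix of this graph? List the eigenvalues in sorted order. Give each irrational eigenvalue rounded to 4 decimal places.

With the vertex order [1, 2, 3, 4, 5, 6, 7, 8], the degrees are [1, 1, 7, 1, 1, 1, 1, 1], giving D = diag(1, 1, 7, 1, 1, 1, 1, 1) and L = D - A. L is symmetric positive semidefinite, so every eigenvalue is real and nonnegative. By the matrix-tree theorem the graph has (1/8) * product of the nonzero eigenvalues = 1 spanning tree.

[0, 1, 1, 1, 1, 1, 1, 8]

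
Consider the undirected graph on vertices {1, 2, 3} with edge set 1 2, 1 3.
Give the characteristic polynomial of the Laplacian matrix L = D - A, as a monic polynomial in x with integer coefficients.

x^3 - 4x^2 + 3x

With the vertex order [1, 2, 3], the degrees are [2, 1, 1], giving D = diag(2, 1, 1) and L = D - A. L has integer entries, so p(x) = det(xI - L) has integer coefficients. Expanding the determinant yields x^3 - 4x^2 + 3x. Since p(0) = det(-L) = 0, x divides p(x). There is one zero in the spectrum, matching the 1 component. The largest eigenvalue, 3, is at most the vertex count 3.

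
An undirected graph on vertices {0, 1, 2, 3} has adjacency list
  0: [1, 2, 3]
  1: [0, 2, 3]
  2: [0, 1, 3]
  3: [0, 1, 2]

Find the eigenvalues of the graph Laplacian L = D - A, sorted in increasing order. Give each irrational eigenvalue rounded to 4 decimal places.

Reading degrees in the order [0, 1, 2, 3] gives [3, 3, 3, 3]; set D = diag(3, 3, 3, 3) and form L = D - A. The multiplicity of 0 as a Laplacian eigenvalue equals the number of connected components. There is one zero in the spectrum, matching the 1 component.

[0, 4, 4, 4]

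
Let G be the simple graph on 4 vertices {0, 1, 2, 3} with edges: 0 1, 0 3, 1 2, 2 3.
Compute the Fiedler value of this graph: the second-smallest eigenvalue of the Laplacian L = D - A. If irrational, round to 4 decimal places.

With the vertex order [0, 1, 2, 3], the degrees are [2, 2, 2, 2], giving D = diag(2, 2, 2, 2) and L = D - A. Computing the eigenvalues of L and sorting gives [0, 2, 2, 4]. The Fiedler value lambda_2 = 2 is strictly positive, so the graph is connected. There is one zero in the spectrum, matching the 1 component.

2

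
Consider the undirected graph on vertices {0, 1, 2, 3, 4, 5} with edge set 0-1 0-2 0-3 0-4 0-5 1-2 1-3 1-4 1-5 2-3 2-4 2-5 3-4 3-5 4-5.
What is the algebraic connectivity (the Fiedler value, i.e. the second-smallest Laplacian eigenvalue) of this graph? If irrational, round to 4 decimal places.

Reading degrees in the order [0, 1, 2, 3, 4, 5] gives [5, 5, 5, 5, 5, 5]; set D = diag(5, 5, 5, 5, 5, 5) and form L = D - A. The sorted Laplacian eigenvalues are [0, 6, 6, 6, 6, 6]; the algebraic connectivity is the second entry, 6. The largest eigenvalue, 6, is at most the vertex count 6. By the matrix-tree theorem the graph has (1/6) * product of the nonzero eigenvalues = 1296 spanning trees.

6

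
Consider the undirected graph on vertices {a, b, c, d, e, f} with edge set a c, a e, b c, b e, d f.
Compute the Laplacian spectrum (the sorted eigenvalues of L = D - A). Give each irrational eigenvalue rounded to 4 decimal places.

With the vertex order [a, b, c, d, e, f], the degrees are [2, 2, 2, 1, 2, 1], giving D = diag(2, 2, 2, 1, 2, 1) and L = D - A. Diagonalising L (or applying a numerical eigensolver to the 6x6 matrix) gives the spectrum above. The 2 zero eigenvalues correspond to the 2 connected components. The eigenvalues sum to 10, which equals trace(L) = 2|E|.

[0, 0, 2, 2, 2, 4]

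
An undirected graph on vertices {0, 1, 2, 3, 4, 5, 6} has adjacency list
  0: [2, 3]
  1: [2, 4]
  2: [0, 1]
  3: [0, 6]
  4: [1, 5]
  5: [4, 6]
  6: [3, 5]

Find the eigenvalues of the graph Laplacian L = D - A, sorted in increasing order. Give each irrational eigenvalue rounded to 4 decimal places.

With the vertex order [0, 1, 2, 3, 4, 5, 6], the degrees are [2, 2, 2, 2, 2, 2, 2], giving D = diag(2, 2, 2, 2, 2, 2, 2) and L = D - A. The multiplicity of 0 as a Laplacian eigenvalue equals the number of connected components. There is one zero in the spectrum, matching the 1 component.

[0, 0.7530, 0.7530, 2.4450, 2.4450, 3.8019, 3.8019]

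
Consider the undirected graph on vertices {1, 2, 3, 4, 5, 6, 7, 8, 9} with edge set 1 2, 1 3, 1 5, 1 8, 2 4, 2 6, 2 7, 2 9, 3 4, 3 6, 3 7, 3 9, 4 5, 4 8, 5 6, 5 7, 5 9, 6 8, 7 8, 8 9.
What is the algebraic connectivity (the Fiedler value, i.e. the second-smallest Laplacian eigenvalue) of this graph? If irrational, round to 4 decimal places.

Each diagonal entry of L is the vertex degree and each off-diagonal entry is -1 where an edge is present, 0 otherwise; in the order [1, 2, 3, 4, 5, 6, 7, 8, 9] the diagonal is [4, 5, 5, 4, 5, 4, 4, 5, 4]. Computing the eigenvalues of L and sorting gives [0, 4, 4, 4, 4, 5, 5, 5, 9]. The Fiedler value lambda_2 = 4 is strictly positive, so the graph is connected. The eigenvalues sum to 40, which equals trace(L) = 2|E|.

4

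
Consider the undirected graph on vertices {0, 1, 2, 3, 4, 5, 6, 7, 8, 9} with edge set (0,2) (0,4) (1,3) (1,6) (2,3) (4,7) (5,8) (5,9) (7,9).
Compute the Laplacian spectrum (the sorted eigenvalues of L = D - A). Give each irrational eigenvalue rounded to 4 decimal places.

With the vertex order [0, 1, 2, 3, 4, 5, 6, 7, 8, 9], the degrees are [2, 2, 2, 2, 2, 2, 1, 2, 1, 2], giving D = diag(2, 2, 2, 2, 2, 2, 1, 2, 1, 2) and L = D - A. L is symmetric positive semidefinite, so every eigenvalue is real and nonnegative. The single zero eigenvalue shows the graph is connected.

[0, 0.0979, 0.3820, 0.8244, 1.3820, 2, 2.6180, 3.1756, 3.6180, 3.9021]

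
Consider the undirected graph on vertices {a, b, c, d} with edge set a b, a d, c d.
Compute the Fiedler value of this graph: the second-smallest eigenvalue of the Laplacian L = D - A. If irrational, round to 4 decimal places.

With the vertex order [a, b, c, d], the degrees are [2, 1, 1, 2], giving D = diag(2, 1, 1, 2) and L = D - A. The smallest Laplacian eigenvalue is always 0. The next one, lambda_2 = 0.5858, measures how hard the graph is to disconnect: larger values mean better connectivity.

0.5858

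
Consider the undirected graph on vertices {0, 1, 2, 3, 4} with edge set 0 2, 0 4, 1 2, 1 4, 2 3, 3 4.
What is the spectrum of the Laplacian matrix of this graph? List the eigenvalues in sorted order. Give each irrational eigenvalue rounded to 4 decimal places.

[0, 2, 2, 3, 5]

With the vertex order [0, 1, 2, 3, 4], the degrees are [2, 2, 3, 2, 3], giving D = diag(2, 2, 3, 2, 3) and L = D - A. Since every row of L sums to 0, the all-ones vector is in the kernel and 0 is an eigenvalue. The single zero eigenvalue shows the graph is connected. By the matrix-tree theorem the graph has (1/5) * product of the nonzero eigenvalues = 12 spanning trees.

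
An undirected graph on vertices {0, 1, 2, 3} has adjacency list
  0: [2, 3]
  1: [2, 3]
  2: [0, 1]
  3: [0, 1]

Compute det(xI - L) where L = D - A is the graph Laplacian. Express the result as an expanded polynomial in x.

With the vertex order [0, 1, 2, 3], the degrees are [2, 2, 2, 2], giving D = diag(2, 2, 2, 2) and L = D - A. Computing det(xI - L) by cofactor expansion (or equivalently via sum-over-permutations) gives x^4 - 8x^3 + 20x^2 - 16x. Since p(0) = det(-L) = 0, x divides p(x). By the matrix-tree theorem the graph has (1/4) * product of the nonzero eigenvalues = 4 spanning trees.

x^4 - 8x^3 + 20x^2 - 16x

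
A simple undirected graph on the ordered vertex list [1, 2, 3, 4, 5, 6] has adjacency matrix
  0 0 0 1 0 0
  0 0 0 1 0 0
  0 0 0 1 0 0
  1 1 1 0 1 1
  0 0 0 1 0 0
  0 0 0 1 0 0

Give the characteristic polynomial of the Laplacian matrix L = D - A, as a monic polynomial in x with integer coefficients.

With the vertex order [1, 2, 3, 4, 5, 6], the degrees are [1, 1, 1, 5, 1, 1], giving D = diag(1, 1, 1, 5, 1, 1) and L = D - A. The eigenvalues of L are [0, 1, 1, 1, 1, 6]; the characteristic polynomial is the product of (x - lambda_i), which multiplies out to x^6 - 10x^5 + 30x^4 - 40x^3 + 25x^2 - 6x. Since p(0) = det(-L) = 0, x divides p(x). The eigenvalues sum to 10, which equals trace(L) = 2|E|. By the matrix-tree theorem the graph has (1/6) * product of the nonzero eigenvalues = 1 spanning tree.

x^6 - 10x^5 + 30x^4 - 40x^3 + 25x^2 - 6x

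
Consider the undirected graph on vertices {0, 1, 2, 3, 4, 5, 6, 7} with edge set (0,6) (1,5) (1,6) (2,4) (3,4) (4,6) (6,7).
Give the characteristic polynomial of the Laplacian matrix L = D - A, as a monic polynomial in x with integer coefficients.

x^8 - 14x^7 + 74x^6 - 190x^5 + 255x^4 - 180x^3 + 62x^2 - 8x

Reading degrees in the order [0, 1, 2, 3, 4, 5, 6, 7] gives [1, 2, 1, 1, 3, 1, 4, 1]; set D = diag(1, 2, 1, 1, 3, 1, 4, 1) and form L = D - A. Computing det(xI - L) by cofactor expansion (or equivalently via sum-over-permutations) gives x^8 - 14x^7 + 74x^6 - 190x^5 + 255x^4 - 180x^3 + 62x^2 - 8x. The coefficient of x^7 equals -trace(L) = -14, matching the sum of degrees.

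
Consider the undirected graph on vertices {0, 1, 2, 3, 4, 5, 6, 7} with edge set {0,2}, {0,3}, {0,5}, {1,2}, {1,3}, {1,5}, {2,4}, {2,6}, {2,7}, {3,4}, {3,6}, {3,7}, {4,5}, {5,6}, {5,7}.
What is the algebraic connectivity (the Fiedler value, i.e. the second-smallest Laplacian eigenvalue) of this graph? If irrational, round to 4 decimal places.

3

With the vertex order [0, 1, 2, 3, 4, 5, 6, 7], the degrees are [3, 3, 5, 5, 3, 5, 3, 3], giving D = diag(3, 3, 5, 5, 3, 5, 3, 3) and L = D - A. The sorted Laplacian eigenvalues are [0, 3, 3, 3, 3, 5, 5, 8]; the algebraic connectivity is the second entry, 3. The eigenvalues sum to 30, which equals trace(L) = 2|E|.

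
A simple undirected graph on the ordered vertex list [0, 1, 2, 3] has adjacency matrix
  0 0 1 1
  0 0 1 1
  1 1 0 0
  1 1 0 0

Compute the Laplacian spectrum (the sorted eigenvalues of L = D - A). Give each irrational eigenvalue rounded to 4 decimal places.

With the vertex order [0, 1, 2, 3], the degrees are [2, 2, 2, 2], giving D = diag(2, 2, 2, 2) and L = D - A. L is symmetric positive semidefinite, so every eigenvalue is real and nonnegative. By the matrix-tree theorem the graph has (1/4) * product of the nonzero eigenvalues = 4 spanning trees. There is one zero in the spectrum, matching the 1 component.

[0, 2, 2, 4]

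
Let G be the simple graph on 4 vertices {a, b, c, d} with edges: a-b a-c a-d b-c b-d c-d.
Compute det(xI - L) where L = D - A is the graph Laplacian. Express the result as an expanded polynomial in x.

x^4 - 12x^3 + 48x^2 - 64x

With the vertex order [a, b, c, d], the degrees are [3, 3, 3, 3], giving D = diag(3, 3, 3, 3) and L = D - A. L has integer entries, so p(x) = det(xI - L) has integer coefficients. Expanding the determinant yields x^4 - 12x^3 + 48x^2 - 64x. Since p(0) = det(-L) = 0, x divides p(x). By the matrix-tree theorem the graph has (1/4) * product of the nonzero eigenvalues = 16 spanning trees. There is one zero in the spectrum, matching the 1 component.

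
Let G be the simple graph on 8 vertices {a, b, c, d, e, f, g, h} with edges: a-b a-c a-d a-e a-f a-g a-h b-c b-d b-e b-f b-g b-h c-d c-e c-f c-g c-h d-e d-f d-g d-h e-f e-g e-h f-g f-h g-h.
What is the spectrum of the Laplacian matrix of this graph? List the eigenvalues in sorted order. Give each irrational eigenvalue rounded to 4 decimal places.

Reading degrees in the order [a, b, c, d, e, f, g, h] gives [7, 7, 7, 7, 7, 7, 7, 7]; set D = diag(7, 7, 7, 7, 7, 7, 7, 7) and form L = D - A. L is symmetric positive semidefinite, so every eigenvalue is real and nonnegative. The single zero eigenvalue shows the graph is connected.

[0, 8, 8, 8, 8, 8, 8, 8]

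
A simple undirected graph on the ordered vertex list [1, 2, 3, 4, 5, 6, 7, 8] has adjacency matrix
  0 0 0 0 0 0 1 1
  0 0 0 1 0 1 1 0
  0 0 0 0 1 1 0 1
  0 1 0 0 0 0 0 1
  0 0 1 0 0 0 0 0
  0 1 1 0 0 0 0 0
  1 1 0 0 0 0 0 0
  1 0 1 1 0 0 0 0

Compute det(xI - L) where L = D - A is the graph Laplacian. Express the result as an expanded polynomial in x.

Reading degrees in the order [1, 2, 3, 4, 5, 6, 7, 8] gives [2, 3, 3, 2, 1, 2, 2, 3]; set D = diag(2, 3, 3, 2, 1, 2, 2, 3) and form L = D - A. Computing det(xI - L) by cofactor expansion (or equivalently via sum-over-permutations) gives x^8 - 18x^7 + 131x^6 - 496x^5 + 1048x^4 - 1228x^3 + 732x^2 - 168x. The constant term is 0 because L is singular (the all-ones vector lies in its kernel). There is one zero in the spectrum, matching the 1 component. The largest eigenvalue, 4.7321, is at most the vertex count 8.

x^8 - 18x^7 + 131x^6 - 496x^5 + 1048x^4 - 1228x^3 + 732x^2 - 168x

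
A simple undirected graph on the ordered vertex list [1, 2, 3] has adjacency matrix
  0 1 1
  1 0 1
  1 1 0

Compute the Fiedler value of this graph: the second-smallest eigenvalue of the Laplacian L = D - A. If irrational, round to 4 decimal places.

3

Each diagonal entry of L is the vertex degree and each off-diagonal entry is -1 where an edge is present, 0 otherwise; in the order [1, 2, 3] the diagonal is [2, 2, 2]. The sorted Laplacian eigenvalues are [0, 3, 3]; the algebraic connectivity is the second entry, 3. The eigenvalues sum to 6, which equals trace(L) = 2|E|. There is one zero in the spectrum, matching the 1 component.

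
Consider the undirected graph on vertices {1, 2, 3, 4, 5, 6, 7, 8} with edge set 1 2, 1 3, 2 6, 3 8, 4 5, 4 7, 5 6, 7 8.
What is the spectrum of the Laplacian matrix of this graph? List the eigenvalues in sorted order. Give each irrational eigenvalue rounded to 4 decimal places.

Reading degrees in the order [1, 2, 3, 4, 5, 6, 7, 8] gives [2, 2, 2, 2, 2, 2, 2, 2]; set D = diag(2, 2, 2, 2, 2, 2, 2, 2) and form L = D - A. L is symmetric positive semidefinite, so every eigenvalue is real and nonnegative. The single zero eigenvalue shows the graph is connected.

[0, 0.5858, 0.5858, 2, 2, 3.4142, 3.4142, 4]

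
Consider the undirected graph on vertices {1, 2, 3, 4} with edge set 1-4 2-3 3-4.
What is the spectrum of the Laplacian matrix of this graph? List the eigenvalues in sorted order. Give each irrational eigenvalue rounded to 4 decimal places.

[0, 0.5858, 2, 3.4142]

Each diagonal entry of L is the vertex degree and each off-diagonal entry is -1 where an edge is present, 0 otherwise; in the order [1, 2, 3, 4] the diagonal is [1, 1, 2, 2]. The multiplicity of 0 as a Laplacian eigenvalue equals the number of connected components.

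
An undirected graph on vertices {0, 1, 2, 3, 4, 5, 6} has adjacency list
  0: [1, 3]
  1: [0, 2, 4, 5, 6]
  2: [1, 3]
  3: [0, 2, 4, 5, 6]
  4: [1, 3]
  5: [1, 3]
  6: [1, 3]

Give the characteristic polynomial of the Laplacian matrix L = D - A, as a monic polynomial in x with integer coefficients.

With the vertex order [0, 1, 2, 3, 4, 5, 6], the degrees are [2, 5, 2, 5, 2, 2, 2], giving D = diag(2, 5, 2, 5, 2, 2, 2) and L = D - A. L has integer entries, so p(x) = det(xI - L) has integer coefficients. Expanding the determinant yields x^7 - 20x^6 + 155x^5 - 600x^4 + 1240x^3 - 1312x^2 + 560x. The constant term is 0 because L is singular (the all-ones vector lies in its kernel). By the matrix-tree theorem the graph has (1/7) * product of the nonzero eigenvalues = 80 spanning trees.

x^7 - 20x^6 + 155x^5 - 600x^4 + 1240x^3 - 1312x^2 + 560x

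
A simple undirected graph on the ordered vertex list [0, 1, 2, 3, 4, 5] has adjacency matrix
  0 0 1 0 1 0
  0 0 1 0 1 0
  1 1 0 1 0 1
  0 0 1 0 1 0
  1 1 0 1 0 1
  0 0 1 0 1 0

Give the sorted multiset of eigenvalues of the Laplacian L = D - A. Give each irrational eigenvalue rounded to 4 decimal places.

With the vertex order [0, 1, 2, 3, 4, 5], the degrees are [2, 2, 4, 2, 4, 2], giving D = diag(2, 2, 4, 2, 4, 2) and L = D - A. L is symmetric positive semidefinite, so every eigenvalue is real and nonnegative. The eigenvalues sum to 16, which equals trace(L) = 2|E|. By the matrix-tree theorem the graph has (1/6) * product of the nonzero eigenvalues = 32 spanning trees.

[0, 2, 2, 2, 4, 6]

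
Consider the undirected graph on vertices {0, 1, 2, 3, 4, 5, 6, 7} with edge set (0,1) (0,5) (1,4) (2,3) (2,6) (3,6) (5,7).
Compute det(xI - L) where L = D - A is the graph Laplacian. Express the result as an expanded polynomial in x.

x^8 - 14x^7 + 78x^6 - 218x^5 + 314x^4 - 210x^3 + 45x^2

Each diagonal entry of L is the vertex degree and each off-diagonal entry is -1 where an edge is present, 0 otherwise; in the order [0, 1, 2, 3, 4, 5, 6, 7] the diagonal is [2, 2, 2, 2, 1, 2, 2, 1]. L has integer entries, so p(x) = det(xI - L) has integer coefficients. Expanding the determinant yields x^8 - 14x^7 + 78x^6 - 218x^5 + 314x^4 - 210x^3 + 45x^2. The constant term is 0 because L is singular (the all-ones vector lies in its kernel). The eigenvalues sum to 14, which equals trace(L) = 2|E|.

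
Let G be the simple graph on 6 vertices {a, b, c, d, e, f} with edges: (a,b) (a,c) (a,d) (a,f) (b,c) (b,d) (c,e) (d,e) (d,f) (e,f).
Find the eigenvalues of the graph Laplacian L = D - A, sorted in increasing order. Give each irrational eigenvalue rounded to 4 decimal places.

Reading degrees in the order [a, b, c, d, e, f] gives [4, 3, 3, 4, 3, 3]; set D = diag(4, 3, 3, 4, 3, 3) and form L = D - A. L is symmetric positive semidefinite, so every eigenvalue is real and nonnegative.

[0, 2.2679, 3, 4, 5, 5.7321]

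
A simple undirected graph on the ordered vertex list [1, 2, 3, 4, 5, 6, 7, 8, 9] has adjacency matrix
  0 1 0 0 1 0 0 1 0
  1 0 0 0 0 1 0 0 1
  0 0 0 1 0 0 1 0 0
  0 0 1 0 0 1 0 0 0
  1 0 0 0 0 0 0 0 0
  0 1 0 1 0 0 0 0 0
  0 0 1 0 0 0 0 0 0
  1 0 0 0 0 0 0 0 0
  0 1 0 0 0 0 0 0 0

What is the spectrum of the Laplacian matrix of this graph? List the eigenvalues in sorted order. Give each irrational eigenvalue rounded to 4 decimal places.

Reading degrees in the order [1, 2, 3, 4, 5, 6, 7, 8, 9] gives [3, 3, 2, 2, 1, 2, 1, 1, 1]; set D = diag(3, 3, 2, 2, 1, 2, 1, 1, 1) and form L = D - A. The multiplicity of 0 as a Laplacian eigenvalue equals the number of connected components. There is one zero in the spectrum, matching the 1 component. By the matrix-tree theorem the graph has (1/9) * product of the nonzero eigenvalues = 1 spanning tree.

[0, 0.1627, 0.5321, 1, 1, 2.0892, 3, 3.5723, 4.6437]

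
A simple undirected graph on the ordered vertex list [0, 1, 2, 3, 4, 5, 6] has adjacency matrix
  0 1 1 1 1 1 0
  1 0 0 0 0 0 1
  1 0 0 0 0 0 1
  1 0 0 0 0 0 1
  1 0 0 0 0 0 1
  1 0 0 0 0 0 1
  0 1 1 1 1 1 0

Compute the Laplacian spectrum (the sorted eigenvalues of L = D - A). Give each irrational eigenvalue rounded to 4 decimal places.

[0, 2, 2, 2, 2, 5, 7]

With the vertex order [0, 1, 2, 3, 4, 5, 6], the degrees are [5, 2, 2, 2, 2, 2, 5], giving D = diag(5, 2, 2, 2, 2, 2, 5) and L = D - A. L is symmetric positive semidefinite, so every eigenvalue is real and nonnegative.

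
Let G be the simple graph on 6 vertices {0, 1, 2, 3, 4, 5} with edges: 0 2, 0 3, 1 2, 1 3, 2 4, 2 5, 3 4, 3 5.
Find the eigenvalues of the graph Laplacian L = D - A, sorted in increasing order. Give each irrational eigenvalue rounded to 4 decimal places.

With the vertex order [0, 1, 2, 3, 4, 5], the degrees are [2, 2, 4, 4, 2, 2], giving D = diag(2, 2, 4, 4, 2, 2) and L = D - A. The multiplicity of 0 as a Laplacian eigenvalue equals the number of connected components.

[0, 2, 2, 2, 4, 6]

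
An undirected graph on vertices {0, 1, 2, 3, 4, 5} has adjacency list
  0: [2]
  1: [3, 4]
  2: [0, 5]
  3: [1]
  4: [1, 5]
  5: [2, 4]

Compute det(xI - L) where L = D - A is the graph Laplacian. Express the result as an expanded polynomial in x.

Each diagonal entry of L is the vertex degree and each off-diagonal entry is -1 where an edge is present, 0 otherwise; in the order [0, 1, 2, 3, 4, 5] the diagonal is [1, 2, 2, 1, 2, 2]. Computing det(xI - L) by cofactor expansion (or equivalently via sum-over-permutations) gives x^6 - 10x^5 + 36x^4 - 56x^3 + 35x^2 - 6x. The constant term is 0 because L is singular (the all-ones vector lies in its kernel).

x^6 - 10x^5 + 36x^4 - 56x^3 + 35x^2 - 6x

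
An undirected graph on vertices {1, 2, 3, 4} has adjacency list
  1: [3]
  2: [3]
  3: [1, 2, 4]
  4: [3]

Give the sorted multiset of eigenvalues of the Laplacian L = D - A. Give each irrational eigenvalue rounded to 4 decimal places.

[0, 1, 1, 4]

Reading degrees in the order [1, 2, 3, 4] gives [1, 1, 3, 1]; set D = diag(1, 1, 3, 1) and form L = D - A. L is symmetric positive semidefinite, so every eigenvalue is real and nonnegative. There is one zero in the spectrum, matching the 1 component.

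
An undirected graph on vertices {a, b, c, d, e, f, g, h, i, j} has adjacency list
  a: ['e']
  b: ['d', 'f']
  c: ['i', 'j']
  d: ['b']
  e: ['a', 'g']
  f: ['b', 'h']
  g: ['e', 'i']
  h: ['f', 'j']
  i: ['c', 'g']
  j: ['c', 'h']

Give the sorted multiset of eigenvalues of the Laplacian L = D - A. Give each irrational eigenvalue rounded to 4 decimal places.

Reading degrees in the order [a, b, c, d, e, f, g, h, i, j] gives [1, 2, 2, 1, 2, 2, 2, 2, 2, 2]; set D = diag(1, 2, 2, 1, 2, 2, 2, 2, 2, 2) and form L = D - A. Diagonalising L (or applying a numerical eigensolver to the 10x10 matrix) gives the spectrum above. The single zero eigenvalue shows the graph is connected. The largest eigenvalue, 3.9021, is at most the vertex count 10.

[0, 0.0979, 0.3820, 0.8244, 1.3820, 2, 2.6180, 3.1756, 3.6180, 3.9021]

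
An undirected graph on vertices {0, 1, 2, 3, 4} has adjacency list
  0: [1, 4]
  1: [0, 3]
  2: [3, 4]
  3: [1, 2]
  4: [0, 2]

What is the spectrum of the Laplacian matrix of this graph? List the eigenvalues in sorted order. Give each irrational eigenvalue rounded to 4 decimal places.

Each diagonal entry of L is the vertex degree and each off-diagonal entry is -1 where an edge is present, 0 otherwise; in the order [0, 1, 2, 3, 4] the diagonal is [2, 2, 2, 2, 2]. Diagonalising L (or applying a numerical eigensolver to the 5x5 matrix) gives the spectrum above. The eigenvalues sum to 10, which equals trace(L) = 2|E|. By the matrix-tree theorem the graph has (1/5) * product of the nonzero eigenvalues = 5 spanning trees.

[0, 1.3820, 1.3820, 3.6180, 3.6180]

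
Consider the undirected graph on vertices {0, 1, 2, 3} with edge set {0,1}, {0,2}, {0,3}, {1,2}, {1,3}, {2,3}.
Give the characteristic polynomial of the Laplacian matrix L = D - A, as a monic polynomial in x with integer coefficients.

x^4 - 12x^3 + 48x^2 - 64x

Reading degrees in the order [0, 1, 2, 3] gives [3, 3, 3, 3]; set D = diag(3, 3, 3, 3) and form L = D - A. The eigenvalues of L are [0, 4, 4, 4]; the characteristic polynomial is the product of (x - lambda_i), which multiplies out to x^4 - 12x^3 + 48x^2 - 64x. The constant term is 0 because L is singular (the all-ones vector lies in its kernel). There is one zero in the spectrum, matching the 1 component. The largest eigenvalue, 4, is at most the vertex count 4.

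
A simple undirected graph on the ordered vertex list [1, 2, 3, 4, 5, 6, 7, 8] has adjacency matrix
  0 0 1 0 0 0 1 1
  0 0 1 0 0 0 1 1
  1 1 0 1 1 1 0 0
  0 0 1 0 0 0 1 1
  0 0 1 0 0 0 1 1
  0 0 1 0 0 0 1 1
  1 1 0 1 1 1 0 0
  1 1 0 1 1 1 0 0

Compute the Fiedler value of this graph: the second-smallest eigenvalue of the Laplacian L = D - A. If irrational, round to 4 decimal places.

Each diagonal entry of L is the vertex degree and each off-diagonal entry is -1 where an edge is present, 0 otherwise; in the order [1, 2, 3, 4, 5, 6, 7, 8] the diagonal is [3, 3, 5, 3, 3, 3, 5, 5]. The smallest Laplacian eigenvalue is always 0. The next one, lambda_2 = 3, measures how hard the graph is to disconnect: larger values mean better connectivity. There is one zero in the spectrum, matching the 1 component.

3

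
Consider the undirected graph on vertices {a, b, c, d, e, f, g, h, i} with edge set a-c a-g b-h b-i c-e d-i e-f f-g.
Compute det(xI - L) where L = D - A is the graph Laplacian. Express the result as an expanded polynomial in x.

Each diagonal entry of L is the vertex degree and each off-diagonal entry is -1 where an edge is present, 0 otherwise; in the order [a, b, c, d, e, f, g, h, i] the diagonal is [2, 2, 2, 1, 2, 2, 2, 1, 2]. L has integer entries, so p(x) = det(xI - L) has integer coefficients. Expanding the determinant yields x^9 - 16x^8 + 105x^7 - 364x^6 + 715x^5 - 790x^4 + 450x^3 - 100x^2. Since p(0) = det(-L) = 0, x divides p(x). The largest eigenvalue, 3.6180, is at most the vertex count 9.

x^9 - 16x^8 + 105x^7 - 364x^6 + 715x^5 - 790x^4 + 450x^3 - 100x^2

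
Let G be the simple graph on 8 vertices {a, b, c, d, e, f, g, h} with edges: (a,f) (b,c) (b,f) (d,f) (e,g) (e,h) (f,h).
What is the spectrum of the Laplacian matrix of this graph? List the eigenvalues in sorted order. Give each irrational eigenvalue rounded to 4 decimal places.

With the vertex order [a, b, c, d, e, f, g, h], the degrees are [1, 2, 1, 1, 2, 4, 1, 2], giving D = diag(1, 2, 1, 1, 2, 4, 1, 2) and L = D - A. The multiplicity of 0 as a Laplacian eigenvalue equals the number of connected components. The largest eigenvalue, 5.1732, is at most the vertex count 8. The eigenvalues sum to 14, which equals trace(L) = 2|E|.

[0, 0.2538, 0.5472, 1, 1.4689, 2.4066, 3.1504, 5.1732]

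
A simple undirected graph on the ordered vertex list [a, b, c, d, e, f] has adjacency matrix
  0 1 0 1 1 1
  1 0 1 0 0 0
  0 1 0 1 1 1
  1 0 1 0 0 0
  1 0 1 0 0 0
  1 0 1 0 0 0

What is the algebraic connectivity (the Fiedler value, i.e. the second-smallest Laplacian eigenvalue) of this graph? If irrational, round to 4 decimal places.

Each diagonal entry of L is the vertex degree and each off-diagonal entry is -1 where an edge is present, 0 otherwise; in the order [a, b, c, d, e, f] the diagonal is [4, 2, 4, 2, 2, 2]. The sorted Laplacian eigenvalues are [0, 2, 2, 2, 4, 6]; the algebraic connectivity is the second entry, 2. There is one zero in the spectrum, matching the 1 component. The eigenvalues sum to 16, which equals trace(L) = 2|E|.

2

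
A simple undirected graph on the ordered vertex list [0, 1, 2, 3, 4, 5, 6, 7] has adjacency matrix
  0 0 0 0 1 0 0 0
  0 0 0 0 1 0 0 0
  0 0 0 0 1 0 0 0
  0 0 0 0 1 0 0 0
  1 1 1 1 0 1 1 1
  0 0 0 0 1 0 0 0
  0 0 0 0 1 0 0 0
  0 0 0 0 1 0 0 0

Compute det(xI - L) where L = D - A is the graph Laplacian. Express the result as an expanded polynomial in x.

With the vertex order [0, 1, 2, 3, 4, 5, 6, 7], the degrees are [1, 1, 1, 1, 7, 1, 1, 1], giving D = diag(1, 1, 1, 1, 7, 1, 1, 1) and L = D - A. L has integer entries, so p(x) = det(xI - L) has integer coefficients. Expanding the determinant yields x^8 - 14x^7 + 63x^6 - 140x^5 + 175x^4 - 126x^3 + 49x^2 - 8x. The coefficient of x^7 equals -trace(L) = -14, matching the sum of degrees. The largest eigenvalue, 8, is at most the vertex count 8.

x^8 - 14x^7 + 63x^6 - 140x^5 + 175x^4 - 126x^3 + 49x^2 - 8x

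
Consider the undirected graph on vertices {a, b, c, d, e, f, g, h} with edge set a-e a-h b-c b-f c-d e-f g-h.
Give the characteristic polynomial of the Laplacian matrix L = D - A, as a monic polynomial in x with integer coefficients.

Reading degrees in the order [a, b, c, d, e, f, g, h] gives [2, 2, 2, 1, 2, 2, 1, 2]; set D = diag(2, 2, 2, 1, 2, 2, 1, 2) and form L = D - A. L has integer entries, so p(x) = det(xI - L) has integer coefficients. Expanding the determinant yields x^8 - 14x^7 + 78x^6 - 220x^5 + 330x^4 - 252x^3 + 84x^2 - 8x. The constant term is 0 because L is singular (the all-ones vector lies in its kernel). There is one zero in the spectrum, matching the 1 component.

x^8 - 14x^7 + 78x^6 - 220x^5 + 330x^4 - 252x^3 + 84x^2 - 8x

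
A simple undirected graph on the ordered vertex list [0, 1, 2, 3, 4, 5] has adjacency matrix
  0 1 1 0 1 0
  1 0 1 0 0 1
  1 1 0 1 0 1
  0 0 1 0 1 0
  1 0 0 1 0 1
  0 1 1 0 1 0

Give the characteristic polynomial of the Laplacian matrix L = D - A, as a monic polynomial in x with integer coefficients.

x^6 - 18x^5 + 125x^4 - 418x^3 + 672x^2 - 414x

With the vertex order [0, 1, 2, 3, 4, 5], the degrees are [3, 3, 4, 2, 3, 3], giving D = diag(3, 3, 4, 2, 3, 3) and L = D - A. L has integer entries, so p(x) = det(xI - L) has integer coefficients. Expanding the determinant yields x^6 - 18x^5 + 125x^4 - 418x^3 + 672x^2 - 414x. The coefficient of x^5 equals -trace(L) = -18, matching the sum of degrees. The largest eigenvalue, 5.6751, is at most the vertex count 6.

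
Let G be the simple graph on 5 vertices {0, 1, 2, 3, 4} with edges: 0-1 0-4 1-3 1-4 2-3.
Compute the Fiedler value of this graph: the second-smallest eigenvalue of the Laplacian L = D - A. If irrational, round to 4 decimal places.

Reading degrees in the order [0, 1, 2, 3, 4] gives [2, 3, 1, 2, 2]; set D = diag(2, 3, 1, 2, 2) and form L = D - A. The sorted Laplacian eigenvalues are [0, 0.5188, 2.3111, 3, 4.1701]; the algebraic connectivity is the second entry, 0.5188.

0.5188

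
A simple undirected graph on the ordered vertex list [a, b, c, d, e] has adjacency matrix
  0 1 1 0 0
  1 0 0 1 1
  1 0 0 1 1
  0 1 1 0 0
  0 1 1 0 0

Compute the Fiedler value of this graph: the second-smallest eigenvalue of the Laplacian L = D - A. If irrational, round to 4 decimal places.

2

Reading degrees in the order [a, b, c, d, e] gives [2, 3, 3, 2, 2]; set D = diag(2, 3, 3, 2, 2) and form L = D - A. Computing the eigenvalues of L and sorting gives [0, 2, 2, 3, 5]. The Fiedler value lambda_2 = 2 is strictly positive, so the graph is connected. The eigenvalues sum to 12, which equals trace(L) = 2|E|.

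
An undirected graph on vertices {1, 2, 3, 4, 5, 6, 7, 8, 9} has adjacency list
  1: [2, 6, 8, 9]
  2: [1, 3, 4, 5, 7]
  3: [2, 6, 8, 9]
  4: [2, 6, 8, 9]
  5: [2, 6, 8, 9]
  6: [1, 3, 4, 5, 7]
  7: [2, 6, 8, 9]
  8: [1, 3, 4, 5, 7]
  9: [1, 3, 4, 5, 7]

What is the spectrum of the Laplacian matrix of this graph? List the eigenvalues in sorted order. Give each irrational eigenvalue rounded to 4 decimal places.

Each diagonal entry of L is the vertex degree and each off-diagonal entry is -1 where an edge is present, 0 otherwise; in the order [1, 2, 3, 4, 5, 6, 7, 8, 9] the diagonal is [4, 5, 4, 4, 4, 5, 4, 5, 5]. Diagonalising L (or applying a numerical eigensolver to the 9x9 matrix) gives the spectrum above. The single zero eigenvalue shows the graph is connected. The eigenvalues sum to 40, which equals trace(L) = 2|E|. The largest eigenvalue, 9, is at most the vertex count 9.

[0, 4, 4, 4, 4, 5, 5, 5, 9]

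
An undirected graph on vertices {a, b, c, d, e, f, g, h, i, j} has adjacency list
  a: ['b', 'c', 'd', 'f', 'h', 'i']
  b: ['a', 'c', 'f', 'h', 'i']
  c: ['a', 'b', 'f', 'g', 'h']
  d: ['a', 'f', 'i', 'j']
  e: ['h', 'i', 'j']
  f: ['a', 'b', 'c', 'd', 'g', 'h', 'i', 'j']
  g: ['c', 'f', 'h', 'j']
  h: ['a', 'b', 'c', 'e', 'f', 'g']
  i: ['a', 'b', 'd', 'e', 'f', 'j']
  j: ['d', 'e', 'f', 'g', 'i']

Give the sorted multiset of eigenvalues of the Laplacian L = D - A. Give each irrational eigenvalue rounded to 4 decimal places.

With the vertex order [a, b, c, d, e, f, g, h, i, j], the degrees are [6, 5, 5, 4, 3, 8, 4, 6, 6, 5], giving D = diag(6, 5, 5, 4, 3, 8, 4, 6, 6, 5) and L = D - A. Since every row of L sums to 0, the all-ones vector is in the kernel and 0 is an eigenvalue. The single zero eigenvalue shows the graph is connected. The largest eigenvalue, 9.1007, is at most the vertex count 10. There is one zero in the spectrum, matching the 1 component.

[0, 2.5755, 3.1657, 3.6834, 5.5503, 6.3074, 6.8465, 6.9344, 7.8362, 9.1007]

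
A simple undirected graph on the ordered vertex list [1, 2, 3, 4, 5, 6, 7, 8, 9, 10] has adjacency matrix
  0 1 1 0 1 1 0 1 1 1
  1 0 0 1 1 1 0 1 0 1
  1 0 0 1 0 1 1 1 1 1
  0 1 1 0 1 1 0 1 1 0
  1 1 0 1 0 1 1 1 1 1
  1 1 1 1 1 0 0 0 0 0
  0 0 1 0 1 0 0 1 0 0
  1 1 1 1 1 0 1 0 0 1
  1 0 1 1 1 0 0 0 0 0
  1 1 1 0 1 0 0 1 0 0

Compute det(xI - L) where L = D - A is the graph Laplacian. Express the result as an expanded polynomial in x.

Each diagonal entry of L is the vertex degree and each off-diagonal entry is -1 where an edge is present, 0 otherwise; in the order [1, 2, 3, 4, 5, 6, 7, 8, 9, 10] the diagonal is [7, 6, 7, 6, 8, 5, 3, 7, 4, 5]. L has integer entries, so p(x) = det(xI - L) has integer coefficients. Expanding the determinant yields x^10 - 58x^9 + 1474x^8 - 21524x^7 + 198826x^6 - 1203552x^5 + 4768355x^4 - 11907112x^3 + 16980167x^2 - 10519110x. The coefficient of x^9 equals -trace(L) = -58, matching the sum of degrees. There is one zero in the spectrum, matching the 1 component. The eigenvalues sum to 58, which equals trace(L) = 2|E|.

x^10 - 58x^9 + 1474x^8 - 21524x^7 + 198826x^6 - 1203552x^5 + 4768355x^4 - 11907112x^3 + 16980167x^2 - 10519110x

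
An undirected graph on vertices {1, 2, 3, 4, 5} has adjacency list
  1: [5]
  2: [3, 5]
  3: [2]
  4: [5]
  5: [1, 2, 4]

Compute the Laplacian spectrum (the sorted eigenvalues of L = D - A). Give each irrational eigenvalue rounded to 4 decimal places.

Reading degrees in the order [1, 2, 3, 4, 5] gives [1, 2, 1, 1, 3]; set D = diag(1, 2, 1, 1, 3) and form L = D - A. Since every row of L sums to 0, the all-ones vector is in the kernel and 0 is an eigenvalue. The single zero eigenvalue shows the graph is connected. The largest eigenvalue, 4.1701, is at most the vertex count 5.

[0, 0.5188, 1, 2.3111, 4.1701]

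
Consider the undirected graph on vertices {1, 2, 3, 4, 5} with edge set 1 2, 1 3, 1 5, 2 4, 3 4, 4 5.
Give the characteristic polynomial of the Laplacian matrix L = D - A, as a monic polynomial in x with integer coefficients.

x^5 - 12x^4 + 51x^3 - 92x^2 + 60x

Each diagonal entry of L is the vertex degree and each off-diagonal entry is -1 where an edge is present, 0 otherwise; in the order [1, 2, 3, 4, 5] the diagonal is [3, 2, 2, 3, 2]. L has integer entries, so p(x) = det(xI - L) has integer coefficients. Expanding the determinant yields x^5 - 12x^4 + 51x^3 - 92x^2 + 60x. Since p(0) = det(-L) = 0, x divides p(x). By the matrix-tree theorem the graph has (1/5) * product of the nonzero eigenvalues = 12 spanning trees. The eigenvalues sum to 12, which equals trace(L) = 2|E|.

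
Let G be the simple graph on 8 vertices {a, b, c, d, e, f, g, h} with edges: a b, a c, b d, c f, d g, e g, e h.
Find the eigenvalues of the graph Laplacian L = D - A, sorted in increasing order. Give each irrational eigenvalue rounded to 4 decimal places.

Reading degrees in the order [a, b, c, d, e, f, g, h] gives [2, 2, 2, 2, 2, 1, 2, 1]; set D = diag(2, 2, 2, 2, 2, 1, 2, 1) and form L = D - A. Diagonalising L (or applying a numerical eigensolver to the 8x8 matrix) gives the spectrum above. The single zero eigenvalue shows the graph is connected. By the matrix-tree theorem the graph has (1/8) * product of the nonzero eigenvalues = 1 spanning tree.

[0, 0.1522, 0.5858, 1.2346, 2, 2.7654, 3.4142, 3.8478]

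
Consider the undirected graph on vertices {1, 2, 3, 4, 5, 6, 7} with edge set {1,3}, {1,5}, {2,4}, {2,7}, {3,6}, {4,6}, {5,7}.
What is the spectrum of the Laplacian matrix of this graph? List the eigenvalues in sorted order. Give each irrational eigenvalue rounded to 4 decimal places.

[0, 0.7530, 0.7530, 2.4450, 2.4450, 3.8019, 3.8019]

With the vertex order [1, 2, 3, 4, 5, 6, 7], the degrees are [2, 2, 2, 2, 2, 2, 2], giving D = diag(2, 2, 2, 2, 2, 2, 2) and L = D - A. The multiplicity of 0 as a Laplacian eigenvalue equals the number of connected components. There is one zero in the spectrum, matching the 1 component.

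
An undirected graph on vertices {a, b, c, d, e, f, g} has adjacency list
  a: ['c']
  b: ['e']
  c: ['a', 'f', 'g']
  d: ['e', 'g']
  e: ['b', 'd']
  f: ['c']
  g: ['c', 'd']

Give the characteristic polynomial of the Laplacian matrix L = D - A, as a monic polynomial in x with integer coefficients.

x^7 - 12x^6 + 54x^5 - 114x^4 + 116x^3 - 52x^2 + 7x

Reading degrees in the order [a, b, c, d, e, f, g] gives [1, 1, 3, 2, 2, 1, 2]; set D = diag(1, 1, 3, 2, 2, 1, 2) and form L = D - A. Computing det(xI - L) by cofactor expansion (or equivalently via sum-over-permutations) gives x^7 - 12x^6 + 54x^5 - 114x^4 + 116x^3 - 52x^2 + 7x. The constant term is 0 because L is singular (the all-ones vector lies in its kernel). By the matrix-tree theorem the graph has (1/7) * product of the nonzero eigenvalues = 1 spanning tree.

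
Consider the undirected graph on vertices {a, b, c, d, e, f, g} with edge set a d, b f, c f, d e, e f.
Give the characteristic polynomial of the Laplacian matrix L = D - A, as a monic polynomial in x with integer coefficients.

Each diagonal entry of L is the vertex degree and each off-diagonal entry is -1 where an edge is present, 0 otherwise; in the order [a, b, c, d, e, f, g] the diagonal is [1, 1, 1, 2, 2, 3, 0]. Computing det(xI - L) by cofactor expansion (or equivalently via sum-over-permutations) gives x^7 - 10x^6 + 35x^5 - 52x^4 + 32x^3 - 6x^2. Since p(0) = det(-L) = 0, x divides p(x). The eigenvalues sum to 10, which equals trace(L) = 2|E|.

x^7 - 10x^6 + 35x^5 - 52x^4 + 32x^3 - 6x^2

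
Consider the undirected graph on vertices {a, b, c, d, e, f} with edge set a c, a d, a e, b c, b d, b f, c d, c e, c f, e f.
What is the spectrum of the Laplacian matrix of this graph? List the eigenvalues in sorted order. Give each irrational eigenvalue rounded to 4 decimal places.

[0, 2.3820, 2.3820, 4.6180, 4.6180, 6]

With the vertex order [a, b, c, d, e, f], the degrees are [3, 3, 5, 3, 3, 3], giving D = diag(3, 3, 5, 3, 3, 3) and L = D - A. Since every row of L sums to 0, the all-ones vector is in the kernel and 0 is an eigenvalue.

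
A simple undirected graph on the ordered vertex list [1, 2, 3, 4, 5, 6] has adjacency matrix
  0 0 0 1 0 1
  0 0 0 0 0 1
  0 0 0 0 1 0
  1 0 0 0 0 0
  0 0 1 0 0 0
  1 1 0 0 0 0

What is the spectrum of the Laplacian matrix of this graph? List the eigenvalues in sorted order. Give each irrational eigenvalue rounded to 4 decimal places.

Each diagonal entry of L is the vertex degree and each off-diagonal entry is -1 where an edge is present, 0 otherwise; in the order [1, 2, 3, 4, 5, 6] the diagonal is [2, 1, 1, 1, 1, 2]. Diagonalising L (or applying a numerical eigensolver to the 6x6 matrix) gives the spectrum above. The 2 zero eigenvalues correspond to the 2 connected components.

[0, 0, 0.5858, 2, 2, 3.4142]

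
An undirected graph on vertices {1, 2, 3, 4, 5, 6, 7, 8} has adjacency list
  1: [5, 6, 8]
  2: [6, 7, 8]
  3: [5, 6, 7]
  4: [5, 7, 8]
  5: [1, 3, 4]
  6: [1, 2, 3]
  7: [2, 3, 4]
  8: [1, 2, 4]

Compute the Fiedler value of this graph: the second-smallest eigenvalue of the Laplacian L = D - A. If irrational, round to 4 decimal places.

Each diagonal entry of L is the vertex degree and each off-diagonal entry is -1 where an edge is present, 0 otherwise; in the order [1, 2, 3, 4, 5, 6, 7, 8] the diagonal is [3, 3, 3, 3, 3, 3, 3, 3]. The sorted Laplacian eigenvalues are [0, 2, 2, 2, 4, 4, 4, 6]; the algebraic connectivity is the second entry, 2. The largest eigenvalue, 6, is at most the vertex count 8.

2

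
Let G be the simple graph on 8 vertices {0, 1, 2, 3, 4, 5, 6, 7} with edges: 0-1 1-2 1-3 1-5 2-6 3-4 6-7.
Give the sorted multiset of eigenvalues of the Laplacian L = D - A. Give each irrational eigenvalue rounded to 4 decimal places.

[0, 0.2538, 0.5472, 1, 1.4689, 2.4066, 3.1504, 5.1732]

With the vertex order [0, 1, 2, 3, 4, 5, 6, 7], the degrees are [1, 4, 2, 2, 1, 1, 2, 1], giving D = diag(1, 4, 2, 2, 1, 1, 2, 1) and L = D - A. Since every row of L sums to 0, the all-ones vector is in the kernel and 0 is an eigenvalue. The single zero eigenvalue shows the graph is connected. There is one zero in the spectrum, matching the 1 component. By the matrix-tree theorem the graph has (1/8) * product of the nonzero eigenvalues = 1 spanning tree.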